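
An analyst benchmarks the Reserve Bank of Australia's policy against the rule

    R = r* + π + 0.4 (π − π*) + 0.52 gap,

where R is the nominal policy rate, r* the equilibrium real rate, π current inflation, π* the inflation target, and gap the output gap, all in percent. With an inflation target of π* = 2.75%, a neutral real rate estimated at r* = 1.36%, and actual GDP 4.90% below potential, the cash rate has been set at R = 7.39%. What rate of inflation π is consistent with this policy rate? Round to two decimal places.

6.91%

Output 4.90% below potential → gap = -4.90.
Collecting π: R = r* + (1 + 0.4) π − 0.4 π* + 0.52 gap
1.4 π = 7.39 − 1.36 + 0.4 × 2.75 − 0.52 × (-4.90) = 9.678
π = 9.678 / 1.4 = 6.91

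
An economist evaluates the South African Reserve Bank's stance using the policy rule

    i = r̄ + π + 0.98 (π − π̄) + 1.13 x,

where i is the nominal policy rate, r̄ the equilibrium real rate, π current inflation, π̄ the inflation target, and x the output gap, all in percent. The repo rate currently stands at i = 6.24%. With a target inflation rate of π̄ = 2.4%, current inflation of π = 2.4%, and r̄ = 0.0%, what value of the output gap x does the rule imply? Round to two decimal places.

3.40%

1.13 x = 6.24 − 0.0 − 2.4 − 0.98 × (2.4 − 2.4) = 3.84
x = 3.84 / 1.13 = 3.40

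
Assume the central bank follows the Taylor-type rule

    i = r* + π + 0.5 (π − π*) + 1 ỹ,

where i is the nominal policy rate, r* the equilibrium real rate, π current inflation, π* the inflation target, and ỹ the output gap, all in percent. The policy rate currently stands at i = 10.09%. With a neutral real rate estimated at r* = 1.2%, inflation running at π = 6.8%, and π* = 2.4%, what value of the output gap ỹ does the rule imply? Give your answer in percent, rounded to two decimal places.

1 ỹ = 10.09 − 1.2 − 6.8 − 0.5 × (6.8 − 2.4) = -0.11
ỹ = -0.11 / 1 = -0.11

-0.11%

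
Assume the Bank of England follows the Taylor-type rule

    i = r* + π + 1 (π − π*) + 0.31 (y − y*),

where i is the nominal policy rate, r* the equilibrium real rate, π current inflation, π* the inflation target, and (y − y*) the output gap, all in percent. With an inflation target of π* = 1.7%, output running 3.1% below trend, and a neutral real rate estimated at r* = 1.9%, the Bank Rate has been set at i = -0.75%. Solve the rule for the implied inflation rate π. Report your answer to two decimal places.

Output 3.1% below potential → (y − y*) = -3.1.
Collecting π: i = r* + (1 + 1) π − 1 π* + 0.31 (y − y*)
2 π = -0.75 − 1.9 + 1 × 1.7 − 0.31 × (-3.1) = 0.011
π = 0.011 / 2 = 0.01

0.01%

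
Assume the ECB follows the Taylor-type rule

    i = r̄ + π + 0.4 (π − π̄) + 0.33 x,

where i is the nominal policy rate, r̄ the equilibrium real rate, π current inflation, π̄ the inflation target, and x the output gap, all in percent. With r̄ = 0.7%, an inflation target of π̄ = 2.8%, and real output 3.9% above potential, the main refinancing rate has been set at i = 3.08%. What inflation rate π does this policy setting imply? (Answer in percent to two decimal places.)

Output 3.9% above potential → x = 3.9.
Collecting π: i = r̄ + (1 + 0.4) π − 0.4 π̄ + 0.33 x
1.4 π = 3.08 − 0.7 + 0.4 × 2.8 − 0.33 × 3.9 = 2.213
π = 2.213 / 1.4 = 1.58

1.58%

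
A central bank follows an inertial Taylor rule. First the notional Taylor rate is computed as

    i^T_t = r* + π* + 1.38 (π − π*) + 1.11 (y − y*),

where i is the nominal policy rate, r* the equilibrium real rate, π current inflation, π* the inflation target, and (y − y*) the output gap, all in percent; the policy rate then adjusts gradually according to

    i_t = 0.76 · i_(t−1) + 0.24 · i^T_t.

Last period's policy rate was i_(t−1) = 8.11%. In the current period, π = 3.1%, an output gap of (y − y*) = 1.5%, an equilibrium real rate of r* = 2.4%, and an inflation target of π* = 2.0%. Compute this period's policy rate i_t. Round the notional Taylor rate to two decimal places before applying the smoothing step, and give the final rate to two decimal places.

i^T_t = 2.4 + 2.0 + 1.38 × (3.1 − 2.0) + 1.11 × 1.5
   = 2.4 + 2 + 1.518 + 1.665 = 7.58
i_t = 0.76 × 8.11 + 0.24 × 7.58 = 6.1636 + 1.8192 = 7.98

7.98%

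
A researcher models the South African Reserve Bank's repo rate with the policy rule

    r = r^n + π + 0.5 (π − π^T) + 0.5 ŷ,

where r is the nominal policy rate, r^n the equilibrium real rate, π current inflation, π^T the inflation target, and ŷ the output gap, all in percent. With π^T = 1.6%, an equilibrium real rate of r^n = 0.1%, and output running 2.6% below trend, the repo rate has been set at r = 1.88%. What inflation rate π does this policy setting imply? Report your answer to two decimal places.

2.59%

Output 2.6% below potential → ŷ = -2.6.
Collecting π: r = r^n + (1 + 0.5) π − 0.5 π^T + 0.5 ŷ
1.5 π = 1.88 − 0.1 + 0.5 × 1.6 − 0.5 × (-2.6) = 3.88
π = 3.88 / 1.5 = 2.59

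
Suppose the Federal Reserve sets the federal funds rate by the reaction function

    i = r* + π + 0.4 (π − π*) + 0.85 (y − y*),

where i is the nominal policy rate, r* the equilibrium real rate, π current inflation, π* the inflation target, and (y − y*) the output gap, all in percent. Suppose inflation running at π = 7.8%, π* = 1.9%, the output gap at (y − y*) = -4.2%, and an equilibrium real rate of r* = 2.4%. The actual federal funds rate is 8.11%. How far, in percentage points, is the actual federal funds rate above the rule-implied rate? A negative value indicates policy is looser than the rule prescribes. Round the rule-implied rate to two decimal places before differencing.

i = 2.4 + 7.8 + 0.4 × (7.8 − 1.9) + 0.85 × (-4.2)
   = 2.4 + 7.8 + 2.36 − 3.57 = 8.99
Deviation = 8.11 − 8.99 = -0.88 pp.

-0.88 pp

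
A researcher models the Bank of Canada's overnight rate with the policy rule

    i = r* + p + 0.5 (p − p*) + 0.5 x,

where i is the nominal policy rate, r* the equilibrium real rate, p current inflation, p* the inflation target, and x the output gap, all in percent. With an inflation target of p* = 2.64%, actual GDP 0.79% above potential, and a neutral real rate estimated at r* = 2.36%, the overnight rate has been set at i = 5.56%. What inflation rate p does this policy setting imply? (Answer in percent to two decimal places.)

2.75%

Output 0.79% above potential → x = 0.79.
Collecting p: i = r* + (1 + 0.5) p − 0.5 p* + 0.5 x
1.5 p = 5.56 − 2.36 + 0.5 × 2.64 − 0.5 × 0.79 = 4.125
p = 4.125 / 1.5 = 2.75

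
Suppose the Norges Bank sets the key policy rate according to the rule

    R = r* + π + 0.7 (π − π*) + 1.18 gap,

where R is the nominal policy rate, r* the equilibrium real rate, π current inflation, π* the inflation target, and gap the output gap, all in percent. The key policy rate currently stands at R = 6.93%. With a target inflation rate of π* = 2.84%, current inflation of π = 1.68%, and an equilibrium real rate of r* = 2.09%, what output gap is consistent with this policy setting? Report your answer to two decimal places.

3.37%

1.18 gap = 6.93 − 2.09 − 1.68 − 0.7 × (1.68 − 2.84) = 3.972
gap = 3.972 / 1.18 = 3.37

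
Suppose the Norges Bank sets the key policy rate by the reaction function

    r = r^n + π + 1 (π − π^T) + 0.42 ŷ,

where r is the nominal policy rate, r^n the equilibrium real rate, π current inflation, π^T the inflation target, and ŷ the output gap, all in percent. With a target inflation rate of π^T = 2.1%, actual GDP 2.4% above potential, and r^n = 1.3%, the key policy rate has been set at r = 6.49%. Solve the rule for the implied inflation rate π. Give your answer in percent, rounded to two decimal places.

Output 2.4% above potential → ŷ = 2.4.
Collecting π: r = r^n + (1 + 1) π − 1 π^T + 0.42 ŷ
2 π = 6.49 − 1.3 + 1 × 2.1 − 0.42 × 2.4 = 6.282
π = 6.282 / 2 = 3.14

3.14%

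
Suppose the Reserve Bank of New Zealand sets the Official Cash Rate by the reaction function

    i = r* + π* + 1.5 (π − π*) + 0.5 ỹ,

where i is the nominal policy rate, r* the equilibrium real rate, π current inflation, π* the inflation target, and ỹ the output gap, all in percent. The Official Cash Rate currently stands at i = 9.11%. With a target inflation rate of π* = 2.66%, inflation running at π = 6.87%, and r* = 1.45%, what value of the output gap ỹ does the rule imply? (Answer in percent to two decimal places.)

-2.63%

0.5 ỹ = 9.11 − 1.45 − 2.66 − 1.5 × (6.87 − 2.66) = -1.315
ỹ = -1.315 / 0.5 = -2.63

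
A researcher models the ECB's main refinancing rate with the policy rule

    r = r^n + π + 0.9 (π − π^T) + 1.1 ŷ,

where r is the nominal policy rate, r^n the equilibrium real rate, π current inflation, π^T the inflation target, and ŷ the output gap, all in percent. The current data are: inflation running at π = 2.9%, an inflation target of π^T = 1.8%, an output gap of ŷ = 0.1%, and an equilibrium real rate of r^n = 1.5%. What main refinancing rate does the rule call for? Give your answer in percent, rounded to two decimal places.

r = 1.5 + 2.9 + 0.9 × (2.9 − 1.8) + 1.1 × 0.1
   = 1.5 + 2.9 + 0.99 + 0.11 = 5.50

5.50%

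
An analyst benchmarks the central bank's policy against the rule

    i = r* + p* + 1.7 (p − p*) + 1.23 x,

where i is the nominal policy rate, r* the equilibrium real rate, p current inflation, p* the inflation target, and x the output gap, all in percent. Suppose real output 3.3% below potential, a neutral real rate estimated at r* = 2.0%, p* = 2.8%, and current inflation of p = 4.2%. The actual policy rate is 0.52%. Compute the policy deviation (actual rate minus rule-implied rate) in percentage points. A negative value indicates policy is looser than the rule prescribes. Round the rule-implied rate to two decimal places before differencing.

Output 3.3% below potential → x = -3.3.
i = 2.0 + 2.8 + 1.7 × (4.2 − 2.8) + 1.23 × (-3.3)
   = 2.0 + 2.8 + 2.38 − 4.059 = 3.12
Deviation = 0.52 − 3.12 = -2.60 pp.

-2.60 pp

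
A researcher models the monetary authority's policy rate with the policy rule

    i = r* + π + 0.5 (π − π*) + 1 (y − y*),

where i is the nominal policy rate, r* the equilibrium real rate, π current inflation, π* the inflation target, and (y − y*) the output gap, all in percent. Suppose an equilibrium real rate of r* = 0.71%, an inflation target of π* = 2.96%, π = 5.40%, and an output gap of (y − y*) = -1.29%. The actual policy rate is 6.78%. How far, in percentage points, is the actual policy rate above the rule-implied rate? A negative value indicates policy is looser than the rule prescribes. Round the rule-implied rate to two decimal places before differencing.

0.74 pp

i = 0.71 + 5.40 + 0.5 × (5.40 − 2.96) + 1 × (-1.29)
   = 0.71 + 5.4 + 1.22 − 1.29 = 6.04
Deviation = 6.78 − 6.04 = 0.74 pp.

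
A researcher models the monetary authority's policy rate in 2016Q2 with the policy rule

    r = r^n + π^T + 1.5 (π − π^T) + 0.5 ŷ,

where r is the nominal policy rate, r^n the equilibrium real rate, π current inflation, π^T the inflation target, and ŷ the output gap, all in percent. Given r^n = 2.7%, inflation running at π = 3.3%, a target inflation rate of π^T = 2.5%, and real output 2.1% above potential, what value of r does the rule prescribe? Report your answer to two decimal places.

Output 2.1% above potential → ŷ = 2.1.
r = 2.7 + 2.5 + 1.5 × (3.3 − 2.5) + 0.5 × 2.1
   = 2.7 + 2.5 + 1.2 + 1.05 = 7.45

7.45%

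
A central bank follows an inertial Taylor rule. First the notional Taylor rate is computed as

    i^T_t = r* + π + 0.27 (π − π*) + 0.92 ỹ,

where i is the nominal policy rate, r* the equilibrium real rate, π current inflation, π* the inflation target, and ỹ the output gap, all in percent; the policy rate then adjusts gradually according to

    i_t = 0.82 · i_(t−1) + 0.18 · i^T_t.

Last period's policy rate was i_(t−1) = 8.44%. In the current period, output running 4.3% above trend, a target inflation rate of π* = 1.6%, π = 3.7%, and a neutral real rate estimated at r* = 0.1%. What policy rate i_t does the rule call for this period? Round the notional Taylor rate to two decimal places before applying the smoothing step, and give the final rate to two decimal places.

8.42%

Output 4.3% above potential → ỹ = 4.3.
i^T_t = 0.1 + 3.7 + 0.27 × (3.7 − 1.6) + 0.92 × 4.3
   = 0.1 + 3.7 + 0.567 + 3.956 = 8.32
i_t = 0.82 × 8.44 + 0.18 × 8.32 = 6.9208 + 1.4976 = 8.42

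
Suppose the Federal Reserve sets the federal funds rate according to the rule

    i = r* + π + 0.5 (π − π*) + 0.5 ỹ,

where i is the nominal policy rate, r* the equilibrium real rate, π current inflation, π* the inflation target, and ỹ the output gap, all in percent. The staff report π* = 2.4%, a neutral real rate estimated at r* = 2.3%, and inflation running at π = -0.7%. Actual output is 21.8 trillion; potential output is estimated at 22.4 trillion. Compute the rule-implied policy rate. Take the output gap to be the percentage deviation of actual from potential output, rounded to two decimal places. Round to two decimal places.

Output gap = 100 × (21.8 − 22.4) / 22.4 = -2.68%.
i = 2.30 + (-0.70) + 0.5 × (-0.70 − 2.40) + 0.5 × (-2.68)
   = 2.30 − 0.7 − 1.55 − 1.34 = -1.29

-1.29%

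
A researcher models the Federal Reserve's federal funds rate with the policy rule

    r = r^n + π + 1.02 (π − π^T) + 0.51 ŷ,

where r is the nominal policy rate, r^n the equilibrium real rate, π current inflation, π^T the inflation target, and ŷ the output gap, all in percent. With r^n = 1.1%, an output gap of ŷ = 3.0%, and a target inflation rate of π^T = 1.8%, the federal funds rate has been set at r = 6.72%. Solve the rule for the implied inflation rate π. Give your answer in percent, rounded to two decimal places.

Collecting π: r = r^n + (1 + 1.02) π − 1.02 π^T + 0.51 ŷ
2.02 π = 6.72 − 1.1 + 1.02 × 1.8 − 0.51 × 3.0 = 5.926
π = 5.926 / 2.02 = 2.93

2.93%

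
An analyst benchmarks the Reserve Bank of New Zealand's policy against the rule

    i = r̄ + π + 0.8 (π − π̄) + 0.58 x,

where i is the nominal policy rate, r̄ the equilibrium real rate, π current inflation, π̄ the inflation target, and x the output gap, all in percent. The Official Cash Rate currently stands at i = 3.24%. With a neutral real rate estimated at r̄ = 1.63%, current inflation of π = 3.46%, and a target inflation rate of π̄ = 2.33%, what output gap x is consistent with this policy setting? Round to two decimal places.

0.58 x = 3.24 − 1.63 − 3.46 − 0.8 × (3.46 − 2.33) = -2.754
x = -2.754 / 0.58 = -4.75

-4.75%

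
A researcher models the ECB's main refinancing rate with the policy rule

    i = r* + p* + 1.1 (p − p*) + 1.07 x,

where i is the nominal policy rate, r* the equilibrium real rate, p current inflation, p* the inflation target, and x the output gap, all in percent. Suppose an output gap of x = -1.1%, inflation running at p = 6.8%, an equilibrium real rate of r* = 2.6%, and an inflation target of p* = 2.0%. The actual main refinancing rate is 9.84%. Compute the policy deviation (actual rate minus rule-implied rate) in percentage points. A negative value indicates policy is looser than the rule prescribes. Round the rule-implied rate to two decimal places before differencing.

1.14 pp

i = 2.6 + 2.0 + 1.1 × (6.8 − 2.0) + 1.07 × (-1.1)
   = 2.6 + 2 + 5.28 − 1.177 = 8.70
Deviation = 9.84 − 8.70 = 1.14 pp.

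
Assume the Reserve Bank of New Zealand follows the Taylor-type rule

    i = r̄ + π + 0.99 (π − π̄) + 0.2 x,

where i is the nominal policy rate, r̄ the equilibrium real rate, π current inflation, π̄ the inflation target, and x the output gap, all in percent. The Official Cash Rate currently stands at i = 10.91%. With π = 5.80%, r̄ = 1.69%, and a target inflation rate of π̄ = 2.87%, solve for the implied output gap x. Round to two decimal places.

0.2 x = 10.91 − 1.69 − 5.80 − 0.99 × (5.80 − 2.87) = 0.5193
x = 0.5193 / 0.2 = 2.60

2.60%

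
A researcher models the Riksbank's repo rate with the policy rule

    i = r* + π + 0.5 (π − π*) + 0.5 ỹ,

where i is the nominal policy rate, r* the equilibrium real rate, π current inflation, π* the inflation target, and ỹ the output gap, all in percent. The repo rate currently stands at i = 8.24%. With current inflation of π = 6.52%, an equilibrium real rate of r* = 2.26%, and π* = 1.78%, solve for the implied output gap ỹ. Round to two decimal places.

-5.82%

0.5 ỹ = 8.24 − 2.26 − 6.52 − 0.5 × (6.52 − 1.78) = -2.91
ỹ = -2.91 / 0.5 = -5.82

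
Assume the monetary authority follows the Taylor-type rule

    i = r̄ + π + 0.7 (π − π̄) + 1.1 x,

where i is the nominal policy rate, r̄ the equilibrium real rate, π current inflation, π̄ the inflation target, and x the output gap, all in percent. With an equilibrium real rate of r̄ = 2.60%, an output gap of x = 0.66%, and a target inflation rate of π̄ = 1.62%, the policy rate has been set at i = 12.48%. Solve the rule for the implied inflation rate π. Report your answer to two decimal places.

Collecting π: i = r̄ + (1 + 0.7) π − 0.7 π̄ + 1.1 x
1.7 π = 12.48 − 2.60 + 0.7 × 1.62 − 1.1 × 0.66 = 10.288
π = 10.288 / 1.7 = 6.05

6.05%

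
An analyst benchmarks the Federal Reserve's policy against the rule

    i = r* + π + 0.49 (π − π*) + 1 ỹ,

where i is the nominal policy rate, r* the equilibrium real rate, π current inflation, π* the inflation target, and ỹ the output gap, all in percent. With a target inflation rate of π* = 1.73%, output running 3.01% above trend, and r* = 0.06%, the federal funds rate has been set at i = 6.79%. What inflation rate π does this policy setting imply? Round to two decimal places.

3.07%

Output 3.01% above potential → ỹ = 3.01.
Collecting π: i = r* + (1 + 0.49) π − 0.49 π* + 1 ỹ
1.49 π = 6.79 − 0.06 + 0.49 × 1.73 − 1 × 3.01 = 4.5677
π = 4.5677 / 1.49 = 3.07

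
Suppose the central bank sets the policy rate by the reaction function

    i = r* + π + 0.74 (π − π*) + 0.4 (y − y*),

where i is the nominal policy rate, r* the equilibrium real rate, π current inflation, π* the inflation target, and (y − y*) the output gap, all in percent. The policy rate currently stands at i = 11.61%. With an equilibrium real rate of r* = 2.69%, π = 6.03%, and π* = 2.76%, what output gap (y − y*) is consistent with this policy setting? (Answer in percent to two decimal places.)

1.18%

0.4 (y − y*) = 11.61 − 2.69 − 6.03 − 0.74 × (6.03 − 2.76) = 0.4702
(y − y*) = 0.4702 / 0.4 = 1.18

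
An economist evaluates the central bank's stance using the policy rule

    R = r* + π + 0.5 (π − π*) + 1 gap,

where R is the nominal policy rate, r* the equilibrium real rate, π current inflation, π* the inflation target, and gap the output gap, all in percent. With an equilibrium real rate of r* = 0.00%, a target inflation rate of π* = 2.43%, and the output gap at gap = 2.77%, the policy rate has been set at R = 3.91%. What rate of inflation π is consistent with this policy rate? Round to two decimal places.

Collecting π: R = r* + (1 + 0.5) π − 0.5 π* + 1 gap
1.5 π = 3.91 − 0.00 + 0.5 × 2.43 − 1 × 2.77 = 2.355
π = 2.355 / 1.5 = 1.57

1.57%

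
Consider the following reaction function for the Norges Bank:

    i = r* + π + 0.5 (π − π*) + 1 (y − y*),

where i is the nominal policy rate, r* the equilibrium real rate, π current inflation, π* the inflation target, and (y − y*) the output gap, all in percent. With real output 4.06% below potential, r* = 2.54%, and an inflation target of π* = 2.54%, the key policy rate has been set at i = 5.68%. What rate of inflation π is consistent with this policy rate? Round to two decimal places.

5.65%

Output 4.06% below potential → (y − y*) = -4.06.
Collecting π: i = r* + (1 + 0.5) π − 0.5 π* + 1 (y − y*)
1.5 π = 5.68 − 2.54 + 0.5 × 2.54 − 1 × (-4.06) = 8.47
π = 8.47 / 1.5 = 5.65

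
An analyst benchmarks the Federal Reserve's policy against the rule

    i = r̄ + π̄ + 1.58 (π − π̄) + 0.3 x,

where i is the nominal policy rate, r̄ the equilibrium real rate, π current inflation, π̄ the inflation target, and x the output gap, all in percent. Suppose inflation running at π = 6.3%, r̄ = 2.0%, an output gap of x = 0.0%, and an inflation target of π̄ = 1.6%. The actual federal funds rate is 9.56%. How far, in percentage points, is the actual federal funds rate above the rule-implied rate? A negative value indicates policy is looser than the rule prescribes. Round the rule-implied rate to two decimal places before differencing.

-1.47 pp

i = 2.0 + 1.6 + 1.58 × (6.3 − 1.6) + 0.3 × 0.0
   = 2.0 + 1.6 + 7.426 + 0 = 11.03
Deviation = 9.56 − 11.03 = -1.47 pp.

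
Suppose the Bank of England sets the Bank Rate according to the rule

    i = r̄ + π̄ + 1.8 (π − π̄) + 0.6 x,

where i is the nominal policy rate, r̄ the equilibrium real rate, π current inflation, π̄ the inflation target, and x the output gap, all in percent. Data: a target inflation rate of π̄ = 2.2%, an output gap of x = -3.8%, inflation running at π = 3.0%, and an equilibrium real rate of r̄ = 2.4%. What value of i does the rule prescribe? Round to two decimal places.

i = 2.4 + 2.2 + 1.8 × (3.0 − 2.2) + 0.6 × (-3.8)
   = 2.4 + 2.2 + 1.44 − 2.28 = 3.76

3.76%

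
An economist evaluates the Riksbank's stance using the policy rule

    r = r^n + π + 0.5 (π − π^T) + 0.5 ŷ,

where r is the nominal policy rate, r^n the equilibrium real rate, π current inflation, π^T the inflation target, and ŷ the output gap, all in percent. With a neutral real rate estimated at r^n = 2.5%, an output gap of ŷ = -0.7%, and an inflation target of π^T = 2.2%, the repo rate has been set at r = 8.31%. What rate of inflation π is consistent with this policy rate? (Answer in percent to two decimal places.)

Collecting π: r = r^n + (1 + 0.5) π − 0.5 π^T + 0.5 ŷ
1.5 π = 8.31 − 2.5 + 0.5 × 2.2 − 0.5 × (-0.7) = 7.26
π = 7.26 / 1.5 = 4.84

4.84%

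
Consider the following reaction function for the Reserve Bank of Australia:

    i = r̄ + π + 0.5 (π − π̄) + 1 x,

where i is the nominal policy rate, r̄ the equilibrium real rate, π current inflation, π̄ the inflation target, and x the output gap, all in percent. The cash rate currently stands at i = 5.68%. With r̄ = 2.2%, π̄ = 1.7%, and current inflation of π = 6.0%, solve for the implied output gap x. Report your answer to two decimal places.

1 x = 5.68 − 2.2 − 6.0 − 0.5 × (6.0 − 1.7) = -4.67
x = -4.67 / 1 = -4.67

-4.67%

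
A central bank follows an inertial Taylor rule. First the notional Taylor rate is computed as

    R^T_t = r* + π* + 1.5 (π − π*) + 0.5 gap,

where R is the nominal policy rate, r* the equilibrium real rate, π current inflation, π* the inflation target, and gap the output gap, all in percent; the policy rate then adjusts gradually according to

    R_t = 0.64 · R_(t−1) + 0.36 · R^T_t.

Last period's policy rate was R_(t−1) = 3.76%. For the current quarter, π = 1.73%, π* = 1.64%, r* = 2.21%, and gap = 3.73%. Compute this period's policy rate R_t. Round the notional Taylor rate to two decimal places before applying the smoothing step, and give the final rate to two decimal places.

4.51%

R^T_t = 2.21 + 1.64 + 1.5 × (1.73 − 1.64) + 0.5 × 3.73
   = 2.21 + 1.64 + 0.135 + 1.865 = 5.85
R_t = 0.64 × 3.76 + 0.36 × 5.85 = 2.4064 + 2.106 = 4.51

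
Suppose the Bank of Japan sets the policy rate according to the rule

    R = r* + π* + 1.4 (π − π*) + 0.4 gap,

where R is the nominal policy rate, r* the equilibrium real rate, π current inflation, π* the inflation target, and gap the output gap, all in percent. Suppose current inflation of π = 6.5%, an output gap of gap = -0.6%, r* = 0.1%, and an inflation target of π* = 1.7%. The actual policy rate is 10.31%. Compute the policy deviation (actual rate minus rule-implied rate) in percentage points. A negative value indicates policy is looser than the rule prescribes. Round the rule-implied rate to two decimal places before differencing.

R = 0.1 + 1.7 + 1.4 × (6.5 − 1.7) + 0.4 × (-0.6)
   = 0.1 + 1.7 + 6.72 − 0.24 = 8.28
Deviation = 10.31 − 8.28 = 2.03 pp.

2.03 pp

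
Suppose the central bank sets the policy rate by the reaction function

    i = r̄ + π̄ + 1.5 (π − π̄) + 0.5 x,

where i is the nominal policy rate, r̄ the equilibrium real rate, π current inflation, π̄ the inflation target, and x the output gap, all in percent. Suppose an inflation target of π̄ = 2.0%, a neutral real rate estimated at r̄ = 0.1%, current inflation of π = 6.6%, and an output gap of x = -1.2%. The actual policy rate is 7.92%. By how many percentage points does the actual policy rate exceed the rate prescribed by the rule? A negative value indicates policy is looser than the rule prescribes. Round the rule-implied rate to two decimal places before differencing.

i = 0.1 + 2.0 + 1.5 × (6.6 − 2.0) + 0.5 × (-1.2)
   = 0.1 + 2 + 6.9 − 0.6 = 8.40
Deviation = 7.92 − 8.40 = -0.48 pp.

-0.48 pp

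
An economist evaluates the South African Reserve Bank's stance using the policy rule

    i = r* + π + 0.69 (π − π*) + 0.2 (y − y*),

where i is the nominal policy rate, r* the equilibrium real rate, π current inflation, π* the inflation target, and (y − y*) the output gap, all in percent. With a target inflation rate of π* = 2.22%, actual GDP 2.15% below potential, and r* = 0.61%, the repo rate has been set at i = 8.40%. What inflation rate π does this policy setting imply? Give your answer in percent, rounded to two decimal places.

Output 2.15% below potential → (y − y*) = -2.15.
Collecting π: i = r* + (1 + 0.69) π − 0.69 π* + 0.2 (y − y*)
1.69 π = 8.40 − 0.61 + 0.69 × 2.22 − 0.2 × (-2.15) = 9.7518
π = 9.7518 / 1.69 = 5.77

5.77%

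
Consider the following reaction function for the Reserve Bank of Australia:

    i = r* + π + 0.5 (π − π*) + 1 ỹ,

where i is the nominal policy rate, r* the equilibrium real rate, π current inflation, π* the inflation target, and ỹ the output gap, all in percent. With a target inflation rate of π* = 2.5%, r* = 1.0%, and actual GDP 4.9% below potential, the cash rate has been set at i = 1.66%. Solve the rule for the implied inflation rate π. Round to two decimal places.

Output 4.9% below potential → ỹ = -4.9.
Collecting π: i = r* + (1 + 0.5) π − 0.5 π* + 1 ỹ
1.5 π = 1.66 − 1.0 + 0.5 × 2.5 − 1 × (-4.9) = 6.81
π = 6.81 / 1.5 = 4.54

4.54%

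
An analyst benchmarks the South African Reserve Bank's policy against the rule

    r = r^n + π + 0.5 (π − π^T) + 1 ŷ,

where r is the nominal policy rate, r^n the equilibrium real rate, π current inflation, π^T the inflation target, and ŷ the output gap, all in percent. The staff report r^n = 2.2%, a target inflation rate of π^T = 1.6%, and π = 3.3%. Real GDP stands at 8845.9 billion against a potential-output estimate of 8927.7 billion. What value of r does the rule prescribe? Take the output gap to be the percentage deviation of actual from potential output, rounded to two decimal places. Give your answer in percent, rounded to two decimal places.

5.43%

Output gap = 100 × (8845.9 − 8927.7) / 8927.7 = -0.92%.
r = 2.20 + 3.30 + 0.5 × (3.30 − 1.60) + 1 × (-0.92)
   = 2.20 + 3.3 + 0.85 − 0.92 = 5.43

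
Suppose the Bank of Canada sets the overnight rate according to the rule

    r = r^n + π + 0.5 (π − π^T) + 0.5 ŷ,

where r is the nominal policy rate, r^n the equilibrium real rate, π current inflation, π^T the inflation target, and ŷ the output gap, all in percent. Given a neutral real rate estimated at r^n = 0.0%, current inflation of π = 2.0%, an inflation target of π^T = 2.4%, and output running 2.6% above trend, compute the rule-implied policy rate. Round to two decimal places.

Output 2.6% above potential → ŷ = 2.6.
r = 0.0 + 2.0 + 0.5 × (2.0 − 2.4) + 0.5 × 2.6
   = 0.0 + 2 − 0.2 + 1.3 = 3.10

3.10%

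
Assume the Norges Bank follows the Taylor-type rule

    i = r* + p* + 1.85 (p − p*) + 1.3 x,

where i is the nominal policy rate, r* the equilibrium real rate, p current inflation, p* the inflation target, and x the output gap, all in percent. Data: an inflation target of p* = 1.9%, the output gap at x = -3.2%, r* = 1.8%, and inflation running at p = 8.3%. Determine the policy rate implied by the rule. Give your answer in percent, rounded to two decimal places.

11.38%

i = 1.8 + 1.9 + 1.85 × (8.3 − 1.9) + 1.3 × (-3.2)
   = 1.8 + 1.9 + 11.84 − 4.16 = 11.38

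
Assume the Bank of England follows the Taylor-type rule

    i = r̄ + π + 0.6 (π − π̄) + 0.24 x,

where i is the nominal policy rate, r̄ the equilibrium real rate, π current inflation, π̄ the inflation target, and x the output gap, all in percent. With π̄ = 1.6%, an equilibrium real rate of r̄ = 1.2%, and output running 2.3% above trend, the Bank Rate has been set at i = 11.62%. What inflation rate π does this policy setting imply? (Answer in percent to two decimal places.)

Output 2.3% above potential → x = 2.3.
Collecting π: i = r̄ + (1 + 0.6) π − 0.6 π̄ + 0.24 x
1.6 π = 11.62 − 1.2 + 0.6 × 1.6 − 0.24 × 2.3 = 10.828
π = 10.828 / 1.6 = 6.77

6.77%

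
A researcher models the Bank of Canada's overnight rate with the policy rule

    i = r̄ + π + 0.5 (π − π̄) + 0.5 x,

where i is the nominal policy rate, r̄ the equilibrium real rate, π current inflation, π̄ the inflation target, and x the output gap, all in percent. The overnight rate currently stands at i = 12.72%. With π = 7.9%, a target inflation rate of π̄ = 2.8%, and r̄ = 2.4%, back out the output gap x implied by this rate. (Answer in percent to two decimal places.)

-0.26%

0.5 x = 12.72 − 2.4 − 7.9 − 0.5 × (7.9 − 2.8) = -0.13
x = -0.13 / 0.5 = -0.26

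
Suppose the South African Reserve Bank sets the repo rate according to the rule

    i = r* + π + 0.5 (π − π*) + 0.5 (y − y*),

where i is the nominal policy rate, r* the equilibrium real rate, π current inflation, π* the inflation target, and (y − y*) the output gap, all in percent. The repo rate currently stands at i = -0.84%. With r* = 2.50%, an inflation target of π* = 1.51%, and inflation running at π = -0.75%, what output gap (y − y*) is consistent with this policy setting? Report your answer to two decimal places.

0.5 (y − y*) = -0.84 − 2.50 − (-0.75) − 0.5 × ((-0.75) − 1.51) = -1.46
(y − y*) = -1.46 / 0.5 = -2.92

-2.92%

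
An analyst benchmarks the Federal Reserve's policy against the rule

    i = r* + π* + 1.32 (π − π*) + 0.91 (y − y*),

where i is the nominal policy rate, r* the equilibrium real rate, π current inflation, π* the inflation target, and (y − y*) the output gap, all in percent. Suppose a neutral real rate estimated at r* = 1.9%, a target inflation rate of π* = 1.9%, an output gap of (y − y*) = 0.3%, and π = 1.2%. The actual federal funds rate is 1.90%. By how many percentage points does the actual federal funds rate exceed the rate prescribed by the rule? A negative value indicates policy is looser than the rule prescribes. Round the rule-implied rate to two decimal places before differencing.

-1.25 pp

i = 1.9 + 1.9 + 1.32 × (1.2 − 1.9) + 0.91 × 0.3
   = 1.9 + 1.9 − 0.924 + 0.273 = 3.15
Deviation = 1.90 − 3.15 = -1.25 pp.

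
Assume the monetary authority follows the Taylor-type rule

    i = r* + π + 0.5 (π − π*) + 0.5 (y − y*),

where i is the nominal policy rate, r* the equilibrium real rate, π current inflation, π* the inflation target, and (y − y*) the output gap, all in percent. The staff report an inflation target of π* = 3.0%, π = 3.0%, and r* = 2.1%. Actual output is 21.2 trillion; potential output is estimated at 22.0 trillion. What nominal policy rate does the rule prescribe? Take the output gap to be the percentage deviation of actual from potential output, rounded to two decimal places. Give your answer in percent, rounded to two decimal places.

Output gap = 100 × (21.2 − 22.0) / 22.0 = -3.64%.
i = 2.10 + 3.00 + 0.5 × (3.00 − 3.00) + 0.5 × (-3.64)
   = 2.10 + 3 + 0 − 1.82 = 3.28

3.28%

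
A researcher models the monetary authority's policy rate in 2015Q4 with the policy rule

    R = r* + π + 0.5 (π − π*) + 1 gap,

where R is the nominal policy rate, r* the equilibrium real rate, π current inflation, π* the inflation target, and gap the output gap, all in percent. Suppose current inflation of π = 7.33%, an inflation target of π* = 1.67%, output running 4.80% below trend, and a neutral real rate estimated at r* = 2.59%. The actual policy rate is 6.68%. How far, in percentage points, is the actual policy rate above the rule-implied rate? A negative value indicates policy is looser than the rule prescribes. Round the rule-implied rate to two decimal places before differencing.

-1.27 pp

Output 4.80% below potential → gap = -4.80.
R = 2.59 + 7.33 + 0.5 × (7.33 − 1.67) + 1 × (-4.80)
   = 2.59 + 7.33 + 2.83 − 4.8 = 7.95
Deviation = 6.68 − 7.95 = -1.27 pp.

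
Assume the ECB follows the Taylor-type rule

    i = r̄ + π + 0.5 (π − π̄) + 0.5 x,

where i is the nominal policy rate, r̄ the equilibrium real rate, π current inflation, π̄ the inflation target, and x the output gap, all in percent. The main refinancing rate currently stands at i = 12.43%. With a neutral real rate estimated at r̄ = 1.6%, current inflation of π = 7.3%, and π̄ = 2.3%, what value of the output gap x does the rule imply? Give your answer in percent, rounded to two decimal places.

2.06%

0.5 x = 12.43 − 1.6 − 7.3 − 0.5 × (7.3 − 2.3) = 1.03
x = 1.03 / 0.5 = 2.06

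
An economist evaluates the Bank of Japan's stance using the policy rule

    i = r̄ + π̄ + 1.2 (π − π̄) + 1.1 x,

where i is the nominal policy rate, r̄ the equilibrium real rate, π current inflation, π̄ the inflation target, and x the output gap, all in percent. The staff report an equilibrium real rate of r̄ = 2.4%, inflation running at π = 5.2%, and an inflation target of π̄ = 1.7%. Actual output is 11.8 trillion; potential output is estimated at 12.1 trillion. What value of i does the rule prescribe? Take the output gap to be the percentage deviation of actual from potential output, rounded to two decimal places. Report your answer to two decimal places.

Output gap = 100 × (11.8 − 12.1) / 12.1 = -2.48%.
i = 2.40 + 1.70 + 1.2 × (5.20 − 1.70) + 1.1 × (-2.48)
   = 2.40 + 1.7 + 4.2 − 2.728 = 5.57

5.57%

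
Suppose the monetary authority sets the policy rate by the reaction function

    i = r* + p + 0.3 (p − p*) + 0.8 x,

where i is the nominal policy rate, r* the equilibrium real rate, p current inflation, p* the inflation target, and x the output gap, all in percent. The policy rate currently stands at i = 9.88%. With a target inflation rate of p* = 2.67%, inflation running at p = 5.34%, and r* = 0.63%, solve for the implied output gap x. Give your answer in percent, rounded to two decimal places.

0.8 x = 9.88 − 0.63 − 5.34 − 0.3 × (5.34 − 2.67) = 3.109
x = 3.109 / 0.8 = 3.89

3.89%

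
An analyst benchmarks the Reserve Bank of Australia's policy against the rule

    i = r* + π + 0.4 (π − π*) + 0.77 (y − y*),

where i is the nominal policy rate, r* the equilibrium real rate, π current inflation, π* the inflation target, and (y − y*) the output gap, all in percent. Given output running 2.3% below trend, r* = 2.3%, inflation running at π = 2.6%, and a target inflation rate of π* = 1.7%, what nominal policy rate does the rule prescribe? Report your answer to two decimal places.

Output 2.3% below potential → (y − y*) = -2.3.
i = 2.3 + 2.6 + 0.4 × (2.6 − 1.7) + 0.77 × (-2.3)
   = 2.3 + 2.6 + 0.36 − 1.771 = 3.49

3.49%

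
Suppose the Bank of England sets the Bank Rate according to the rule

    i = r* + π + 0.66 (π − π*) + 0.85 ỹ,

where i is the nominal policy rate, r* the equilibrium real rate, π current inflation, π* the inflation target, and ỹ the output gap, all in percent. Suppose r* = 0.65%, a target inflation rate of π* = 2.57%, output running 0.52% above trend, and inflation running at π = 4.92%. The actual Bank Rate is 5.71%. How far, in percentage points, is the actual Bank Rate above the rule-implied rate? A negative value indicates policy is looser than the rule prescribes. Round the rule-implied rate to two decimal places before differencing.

Output 0.52% above potential → ỹ = 0.52.
i = 0.65 + 4.92 + 0.66 × (4.92 − 2.57) + 0.85 × 0.52
   = 0.65 + 4.92 + 1.551 + 0.442 = 7.56
Deviation = 5.71 − 7.56 = -1.85 pp.

-1.85 pp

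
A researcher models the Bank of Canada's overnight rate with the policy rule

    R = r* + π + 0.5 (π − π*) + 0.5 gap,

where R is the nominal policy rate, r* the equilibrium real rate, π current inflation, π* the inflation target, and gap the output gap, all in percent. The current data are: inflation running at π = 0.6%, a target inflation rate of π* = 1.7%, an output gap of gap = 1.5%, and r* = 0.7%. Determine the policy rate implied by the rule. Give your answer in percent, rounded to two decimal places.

R = 0.7 + 0.6 + 0.5 × (0.6 − 1.7) + 0.5 × 1.5
   = 0.7 + 0.6 − 0.55 + 0.75 = 1.50

1.50%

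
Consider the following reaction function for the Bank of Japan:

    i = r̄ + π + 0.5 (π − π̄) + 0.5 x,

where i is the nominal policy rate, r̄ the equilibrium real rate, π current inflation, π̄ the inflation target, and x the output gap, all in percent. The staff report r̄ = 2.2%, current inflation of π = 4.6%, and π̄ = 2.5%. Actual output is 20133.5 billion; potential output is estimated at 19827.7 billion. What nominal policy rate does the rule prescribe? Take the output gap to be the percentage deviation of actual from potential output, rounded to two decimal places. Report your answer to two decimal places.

Output gap = 100 × (20133.5 − 19827.7) / 19827.7 = 1.54%.
i = 2.20 + 4.60 + 0.5 × (4.60 − 2.50) + 0.5 × 1.54
   = 2.20 + 4.6 + 1.05 + 0.77 = 8.62

8.62%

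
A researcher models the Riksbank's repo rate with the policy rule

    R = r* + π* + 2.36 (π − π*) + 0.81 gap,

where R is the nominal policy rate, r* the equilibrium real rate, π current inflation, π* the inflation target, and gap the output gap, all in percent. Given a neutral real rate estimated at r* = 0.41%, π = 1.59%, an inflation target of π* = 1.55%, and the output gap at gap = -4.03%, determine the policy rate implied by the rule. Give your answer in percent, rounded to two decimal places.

R = 0.41 + 1.55 + 2.36 × (1.59 − 1.55) + 0.81 × (-4.03)
   = 0.41 + 1.55 + 0.0944 − 3.2643 = -1.21

-1.21%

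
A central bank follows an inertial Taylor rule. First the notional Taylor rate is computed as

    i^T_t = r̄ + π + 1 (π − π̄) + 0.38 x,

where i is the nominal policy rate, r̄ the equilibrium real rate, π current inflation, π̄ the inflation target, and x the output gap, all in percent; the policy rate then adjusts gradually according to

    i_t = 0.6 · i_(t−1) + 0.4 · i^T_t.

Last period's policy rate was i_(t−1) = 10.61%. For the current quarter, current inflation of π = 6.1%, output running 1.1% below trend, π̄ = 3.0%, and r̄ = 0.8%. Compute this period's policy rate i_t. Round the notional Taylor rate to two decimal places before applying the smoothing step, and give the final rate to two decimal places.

Output 1.1% below potential → x = -1.1.
i^T_t = 0.8 + 6.1 + 1 × (6.1 − 3.0) + 0.38 × (-1.1)
   = 0.8 + 6.1 + 3.1 − 0.418 = 9.58
i_t = 0.6 × 10.61 + 0.4 × 9.58 = 6.366 + 3.832 = 10.20

10.20%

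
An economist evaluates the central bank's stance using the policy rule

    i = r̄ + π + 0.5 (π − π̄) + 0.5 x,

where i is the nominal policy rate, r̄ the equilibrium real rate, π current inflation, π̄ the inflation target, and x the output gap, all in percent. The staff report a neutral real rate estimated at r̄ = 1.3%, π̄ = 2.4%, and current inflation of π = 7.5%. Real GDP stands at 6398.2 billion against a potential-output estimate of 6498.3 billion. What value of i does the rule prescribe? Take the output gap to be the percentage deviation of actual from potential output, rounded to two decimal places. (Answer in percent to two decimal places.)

10.58%

Output gap = 100 × (6398.2 − 6498.3) / 6498.3 = -1.54%.
i = 1.30 + 7.50 + 0.5 × (7.50 − 2.40) + 0.5 × (-1.54)
   = 1.30 + 7.5 + 2.55 − 0.77 = 10.58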